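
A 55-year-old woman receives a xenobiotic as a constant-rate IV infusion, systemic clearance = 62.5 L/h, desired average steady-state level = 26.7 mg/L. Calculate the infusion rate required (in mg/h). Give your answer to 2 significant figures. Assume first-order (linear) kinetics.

1700 mg/h

At steady state, infusion rate R₀ = Css × CL = 26.7 × 62.50 = 1669 mg/h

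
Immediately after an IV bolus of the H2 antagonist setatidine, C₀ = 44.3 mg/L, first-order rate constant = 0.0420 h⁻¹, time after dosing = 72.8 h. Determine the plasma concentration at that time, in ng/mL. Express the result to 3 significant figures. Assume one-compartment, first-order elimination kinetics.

C = C₀ · e^(−k·t) = 44.30 × e^(−0.04200 × 72.8)
  = 44.30 × 0.04700 = 2.082 mg/L
Convert: 2.082 mg/L × 1000 = 2082 ng/mL

2080 ng/mL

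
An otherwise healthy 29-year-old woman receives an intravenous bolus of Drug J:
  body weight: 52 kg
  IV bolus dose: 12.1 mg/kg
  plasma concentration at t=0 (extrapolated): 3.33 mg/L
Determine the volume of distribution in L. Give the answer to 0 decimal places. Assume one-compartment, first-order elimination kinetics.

Dose = 12.1 × 52 = 629.2 mg
Vd = Dose / C₀ = 629.2 / 3.33 = 188.9 L

189 L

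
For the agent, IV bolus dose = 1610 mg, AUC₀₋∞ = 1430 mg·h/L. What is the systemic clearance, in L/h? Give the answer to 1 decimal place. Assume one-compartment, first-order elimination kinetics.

1.1 L/h

CL = Dose / AUC = 1610 / 1430 = 1.126 L/h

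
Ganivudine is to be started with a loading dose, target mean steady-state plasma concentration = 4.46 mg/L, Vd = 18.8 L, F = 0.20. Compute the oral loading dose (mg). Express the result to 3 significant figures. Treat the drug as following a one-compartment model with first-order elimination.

419 mg

LD = Css × Vd / F = 4.46 × 18.8 / 0.20 = 419.2 mg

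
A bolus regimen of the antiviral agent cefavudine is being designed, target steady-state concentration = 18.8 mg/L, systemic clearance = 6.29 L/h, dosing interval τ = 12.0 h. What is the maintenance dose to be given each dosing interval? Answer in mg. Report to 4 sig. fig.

At steady state, Dose/τ = Css × CL.
Dose = Css × CL × τ = 18.8 × 6.290 × 12.0 = 1419 mg

1419 mg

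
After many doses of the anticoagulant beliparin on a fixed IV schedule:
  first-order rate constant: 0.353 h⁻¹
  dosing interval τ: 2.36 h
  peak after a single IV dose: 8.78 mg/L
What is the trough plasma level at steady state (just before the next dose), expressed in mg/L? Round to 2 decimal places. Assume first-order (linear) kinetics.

e^(−kτ) = e^(−0.3530 × 2.36) = 0.4347
Accumulation ratio R = 1 / (1 − e^(−kτ)) = 1 / (1 − 0.4347) = 1.769
Steady-state trough = C₀ × R × e^(−kτ) = 8.78 × 1.769 × 0.4347 = 6.752 mg/L

6.75 mg/L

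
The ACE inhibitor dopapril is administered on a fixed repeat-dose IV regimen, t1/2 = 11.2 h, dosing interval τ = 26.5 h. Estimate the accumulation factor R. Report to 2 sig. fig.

k = ln2 / t½ = 0.693147 / 11.2 = 0.06189 h⁻¹
e^(−kτ) = e^(−0.06189 × 26.5) = 0.1940
Accumulation ratio R = 1 / (1 − e^(−kτ)) = 1 / (1 − 0.1940) = 1.241

1.2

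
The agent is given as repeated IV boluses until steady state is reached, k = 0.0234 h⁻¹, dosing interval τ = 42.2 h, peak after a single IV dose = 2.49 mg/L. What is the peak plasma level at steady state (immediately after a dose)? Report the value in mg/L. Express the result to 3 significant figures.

e^(−kτ) = e^(−0.02340 × 42.2) = 0.3725
Accumulation ratio R = 1 / (1 − e^(−kτ)) = 1 / (1 − 0.3725) = 1.594
Steady-state peak = C₀ × R = 2.49 × 1.594 = 3.969 mg/L

3.97 mg/L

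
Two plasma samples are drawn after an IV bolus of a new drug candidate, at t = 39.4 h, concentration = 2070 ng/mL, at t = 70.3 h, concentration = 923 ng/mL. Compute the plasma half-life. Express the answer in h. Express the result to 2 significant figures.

27 h

k = ln(C₁/C₂) / (t₂ − t₁) = ln(2070/923) / (70.3 − 39.4)
  = 0.8077 / 30.90 = 0.02614 h⁻¹
t½ = ln2 / k = 0.693147 / 0.02614 = 26.52 h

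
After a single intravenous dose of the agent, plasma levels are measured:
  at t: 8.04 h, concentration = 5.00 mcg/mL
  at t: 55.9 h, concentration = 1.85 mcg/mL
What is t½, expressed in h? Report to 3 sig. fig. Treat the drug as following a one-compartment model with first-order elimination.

33.4 h

k = ln(C₁/C₂) / (t₂ − t₁) = ln(5.00/1.85) / (55.9 − 8.04)
  = 0.9943 / 47.86 = 0.02078 h⁻¹
t½ = ln2 / k = 0.693147 / 0.02078 = 33.36 h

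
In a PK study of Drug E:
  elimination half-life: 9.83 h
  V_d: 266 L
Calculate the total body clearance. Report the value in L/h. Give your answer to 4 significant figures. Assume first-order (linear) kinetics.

k = ln2 / t½ = 0.693147 / 9.83 = 0.07051 h⁻¹
CL = k × Vd = 0.07051 × 266 = 18.76 L/h

18.76 L/h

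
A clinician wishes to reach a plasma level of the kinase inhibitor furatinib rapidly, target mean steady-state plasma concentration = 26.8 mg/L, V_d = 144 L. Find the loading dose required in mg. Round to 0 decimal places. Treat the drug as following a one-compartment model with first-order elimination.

LD = Css × Vd = 26.8 × 144 = 3859 mg

3859 mg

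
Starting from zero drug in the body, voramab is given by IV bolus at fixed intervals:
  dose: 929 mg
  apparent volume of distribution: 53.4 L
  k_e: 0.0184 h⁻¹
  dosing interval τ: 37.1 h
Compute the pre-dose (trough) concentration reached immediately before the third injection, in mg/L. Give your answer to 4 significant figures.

C₀ per dose = Dose / Vd = 929 / 53.4 = 17.40 mg/L
Fraction remaining after one interval: r = e^(−kτ) = e^(−0.01840 × 37.1) = 0.5053
Before dose 3, 2 doses have been given (aged 1τ, 2τ).
C_trough = C₀ × (r + r²) = 17.40 × (0.5053 + 0.2553) = 13.23 mg/L

13.23 mg/L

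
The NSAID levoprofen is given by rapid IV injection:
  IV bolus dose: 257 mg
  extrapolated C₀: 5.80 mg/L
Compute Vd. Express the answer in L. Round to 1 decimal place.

Vd = Dose / C₀ = 257.0 / 5.80 = 44.31 L

44.3 L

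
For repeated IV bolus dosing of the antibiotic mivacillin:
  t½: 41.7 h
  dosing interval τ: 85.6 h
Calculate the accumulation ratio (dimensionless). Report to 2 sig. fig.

k = ln2 / t½ = 0.693147 / 41.7 = 0.01662 h⁻¹
e^(−kτ) = e^(−0.01662 × 85.6) = 0.2411
Accumulation ratio R = 1 / (1 − e^(−kτ)) = 1 / (1 − 0.2411) = 1.318

1.3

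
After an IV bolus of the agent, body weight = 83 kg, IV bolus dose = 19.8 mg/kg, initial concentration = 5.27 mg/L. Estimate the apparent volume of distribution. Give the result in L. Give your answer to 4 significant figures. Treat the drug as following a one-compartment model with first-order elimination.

311.8 L

Dose = 19.8 × 83 = 1643 mg
Vd = Dose / C₀ = 1643 / 5.27 = 311.8 L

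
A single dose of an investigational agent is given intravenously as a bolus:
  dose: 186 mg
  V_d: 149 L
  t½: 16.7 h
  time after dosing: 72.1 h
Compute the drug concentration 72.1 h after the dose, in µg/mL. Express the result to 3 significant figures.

0.0626 µg/mL

C₀ = Dose / Vd = 186.0 / 149 = 1.248 mg/L
k = ln2 / t½ = 0.693147 / 16.7 = 0.04151 h⁻¹
C = C₀ · e^(−k·t) = 1.248 × e^(−0.04151 × 72.1)
  = 1.248 × 0.05014 = 0.06257 mg/L
(0.06257 mg/L = 0.06257 µg/mL)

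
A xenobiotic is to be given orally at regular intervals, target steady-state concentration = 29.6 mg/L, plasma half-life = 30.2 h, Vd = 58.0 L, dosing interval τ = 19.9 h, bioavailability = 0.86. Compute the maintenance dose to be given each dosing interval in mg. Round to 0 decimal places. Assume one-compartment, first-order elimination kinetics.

912 mg

k = ln2 / t½ = 0.693147 / 30.2 = 0.02295 h⁻¹
CL = k × Vd = 0.02295 × 58.0 = 1.331 L/h
At steady state, F × (Dose/τ) = Css × CL.
Dose = Css × CL × τ / F = 29.6 × 1.331 × 19.9 / 0.86 = 911.6 mg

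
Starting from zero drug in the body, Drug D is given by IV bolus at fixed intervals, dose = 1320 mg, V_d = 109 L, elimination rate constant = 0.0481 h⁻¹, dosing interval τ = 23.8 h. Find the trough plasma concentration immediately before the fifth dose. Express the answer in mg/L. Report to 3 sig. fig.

C₀ per dose = Dose / Vd = 1320 / 109 = 12.11 mg/L
Fraction remaining after one interval: r = e^(−kτ) = e^(−0.04810 × 23.8) = 0.3183
Before dose 5, 4 doses have been given (aged 1τ, 2τ, 3τ, 4τ).
C_trough = C₀ × (r + r² + … + r^4) = C₀ × r(1−r^4)/(1−r)
        = 12.11 × 0.3183 × (1 − 0.01026) / (1 − 0.3183) = 5.596 mg/L

5.60 mg/L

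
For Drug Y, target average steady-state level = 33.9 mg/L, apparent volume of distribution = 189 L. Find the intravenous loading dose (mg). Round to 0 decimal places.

6407 mg

LD = Css × Vd = 33.9 × 189 = 6407 mg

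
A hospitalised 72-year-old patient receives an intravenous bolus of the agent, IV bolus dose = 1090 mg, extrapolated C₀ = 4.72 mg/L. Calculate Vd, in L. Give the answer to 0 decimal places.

Vd = Dose / C₀ = 1090 / 4.72 = 230.9 L

231 L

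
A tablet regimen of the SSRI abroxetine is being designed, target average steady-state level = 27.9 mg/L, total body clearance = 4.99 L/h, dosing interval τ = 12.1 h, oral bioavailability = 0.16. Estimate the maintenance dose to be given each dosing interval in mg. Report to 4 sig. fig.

At steady state, F × (Dose/τ) = Css × CL.
Dose = Css × CL × τ / F = 27.9 × 4.990 × 12.1 / 0.16 = 10530 mg

10530 mg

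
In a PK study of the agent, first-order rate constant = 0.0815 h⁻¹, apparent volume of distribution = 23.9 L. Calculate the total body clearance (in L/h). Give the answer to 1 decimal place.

1.9 L/h

CL = k × Vd = 0.0815 × 23.9 = 1.948 L/h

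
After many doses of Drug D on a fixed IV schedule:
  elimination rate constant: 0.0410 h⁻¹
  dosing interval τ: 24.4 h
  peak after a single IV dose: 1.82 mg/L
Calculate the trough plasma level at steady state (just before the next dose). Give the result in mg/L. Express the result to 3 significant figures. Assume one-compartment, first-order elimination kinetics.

1.06 mg/L

e^(−kτ) = e^(−0.04100 × 24.4) = 0.3677
Accumulation ratio R = 1 / (1 − e^(−kτ)) = 1 / (1 − 0.3677) = 1.582
Steady-state trough = C₀ × R × e^(−kτ) = 1.82 × 1.582 × 0.3677 = 1.059 mg/L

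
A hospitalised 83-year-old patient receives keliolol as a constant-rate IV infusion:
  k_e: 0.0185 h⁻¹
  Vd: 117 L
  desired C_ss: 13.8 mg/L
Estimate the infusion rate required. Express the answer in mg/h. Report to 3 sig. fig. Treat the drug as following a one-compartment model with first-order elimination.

CL = k × Vd = 0.01850 × 117 = 2.165 L/h
At steady state, infusion rate R₀ = Css × CL = 13.8 × 2.165 = 29.88 mg/h

29.9 mg/h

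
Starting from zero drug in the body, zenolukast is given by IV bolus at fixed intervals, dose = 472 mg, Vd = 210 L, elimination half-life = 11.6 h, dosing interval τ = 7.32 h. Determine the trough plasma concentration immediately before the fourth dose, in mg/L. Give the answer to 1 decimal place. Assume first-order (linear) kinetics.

3.0 mg/L

C₀ per dose = Dose / Vd = 472 / 210 = 2.248 mg/L
k = ln2 / t½ = 0.693147 / 11.6 = 0.05975 h⁻¹
Fraction remaining after one interval: r = e^(−kτ) = e^(−0.05975 × 7.32) = 0.6457
Before dose 4, 3 doses have been given (aged 1τ, 2τ, 3τ).
C_trough = C₀ × (r + r² + … + r^3) = C₀ × r(1−r^3)/(1−r)
        = 2.248 × 0.6457 × (1 − 0.2692) / (1 − 0.6457) = 2.994 mg/L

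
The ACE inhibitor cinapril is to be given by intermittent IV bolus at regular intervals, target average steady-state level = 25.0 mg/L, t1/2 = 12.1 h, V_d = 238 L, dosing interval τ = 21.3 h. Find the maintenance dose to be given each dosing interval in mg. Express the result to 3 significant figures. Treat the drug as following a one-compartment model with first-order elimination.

k = ln2 / t½ = 0.693147 / 12.1 = 0.05728 h⁻¹
CL = k × Vd = 0.05728 × 238 = 13.63 L/h
At steady state, Dose/τ = Css × CL.
Dose = Css × CL × τ = 25.0 × 13.63 × 21.3 = 7258 mg

7260 mg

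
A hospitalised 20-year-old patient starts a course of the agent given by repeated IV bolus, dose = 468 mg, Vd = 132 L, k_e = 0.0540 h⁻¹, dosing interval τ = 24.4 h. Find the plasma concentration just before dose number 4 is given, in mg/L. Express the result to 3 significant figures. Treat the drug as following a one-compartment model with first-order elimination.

1.27 mg/L

C₀ per dose = Dose / Vd = 468 / 132 = 3.545 mg/L
Fraction remaining after one interval: r = e^(−kτ) = e^(−0.05400 × 24.4) = 0.2678
Before dose 4, 3 doses have been given (aged 1τ, 2τ, 3τ).
C_trough = C₀ × (r + r² + … + r^3) = C₀ × r(1−r^3)/(1−r)
        = 3.545 × 0.2678 × (1 − 0.01921) / (1 − 0.2678) = 1.272 mg/L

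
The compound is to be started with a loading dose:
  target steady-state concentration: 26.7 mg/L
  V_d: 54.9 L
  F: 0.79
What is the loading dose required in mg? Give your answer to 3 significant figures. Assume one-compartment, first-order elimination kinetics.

1860 mg

LD = Css × Vd / F = 26.7 × 54.9 / 0.79 = 1855 mg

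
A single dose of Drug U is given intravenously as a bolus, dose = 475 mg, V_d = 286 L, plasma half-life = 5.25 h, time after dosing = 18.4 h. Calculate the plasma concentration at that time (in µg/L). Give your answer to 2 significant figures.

C₀ = Dose / Vd = 475.0 / 286 = 1.661 mg/L
k = ln2 / t½ = 0.693147 / 5.25 = 0.1320 h⁻¹
C = C₀ · e^(−k·t) = 1.661 × e^(−0.1320 × 18.4)
  = 1.661 × 0.08814 = 0.1464 mg/L
Convert: 0.1464 mg/L × 1000 = 146.4 µg/L

150 µg/L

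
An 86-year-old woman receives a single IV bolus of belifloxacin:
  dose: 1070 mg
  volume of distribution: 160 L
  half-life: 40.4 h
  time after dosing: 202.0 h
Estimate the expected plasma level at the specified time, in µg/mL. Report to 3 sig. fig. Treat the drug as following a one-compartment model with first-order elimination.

0.209 µg/mL

C₀ = Dose / Vd = 1070 / 160 = 6.688 mg/L
k = ln2 / t½ = 0.693147 / 40.4 = 0.01716 h⁻¹
t / t½ = 202.0 / 40.4 = 5 half-lives
C = C₀ × (1/2)^5 = 6.688 × 0.03125 = 0.2090 mg/L
(0.2090 mg/L = 0.2090 µg/mL)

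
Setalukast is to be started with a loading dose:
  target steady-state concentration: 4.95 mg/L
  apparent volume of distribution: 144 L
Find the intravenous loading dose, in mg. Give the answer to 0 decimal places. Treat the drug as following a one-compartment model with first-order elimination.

713 mg

LD = Css × Vd = 4.95 × 144 = 712.8 mg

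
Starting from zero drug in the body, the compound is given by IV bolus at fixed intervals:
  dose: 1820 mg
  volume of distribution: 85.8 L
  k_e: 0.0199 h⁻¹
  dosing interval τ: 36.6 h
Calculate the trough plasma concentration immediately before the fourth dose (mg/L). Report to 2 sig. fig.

18 mg/L

C₀ per dose = Dose / Vd = 1820 / 85.8 = 21.21 mg/L
Fraction remaining after one interval: r = e^(−kτ) = e^(−0.01990 × 36.6) = 0.4827
Before dose 4, 3 doses have been given (aged 1τ, 2τ, 3τ).
C_trough = C₀ × (r + r² + … + r^3) = C₀ × r(1−r^3)/(1−r)
        = 21.21 × 0.4827 × (1 − 0.1125) / (1 − 0.4827) = 17.56 mg/L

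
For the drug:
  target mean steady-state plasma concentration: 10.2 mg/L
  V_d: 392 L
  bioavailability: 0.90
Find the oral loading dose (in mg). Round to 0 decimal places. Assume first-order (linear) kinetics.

4443 mg

LD = Css × Vd / F = 10.2 × 392 / 0.90 = 4443 mg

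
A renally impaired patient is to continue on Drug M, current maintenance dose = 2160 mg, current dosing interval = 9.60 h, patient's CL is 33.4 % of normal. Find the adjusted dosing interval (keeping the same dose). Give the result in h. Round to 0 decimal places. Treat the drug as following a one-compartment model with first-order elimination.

To keep the same average steady-state level, dosing rate must scale with clearance.
CL ratio = 33.4 / 100 = 0.3340
New interval (same dose) = 9.60 / 0.3340 = 28.74 h

29 h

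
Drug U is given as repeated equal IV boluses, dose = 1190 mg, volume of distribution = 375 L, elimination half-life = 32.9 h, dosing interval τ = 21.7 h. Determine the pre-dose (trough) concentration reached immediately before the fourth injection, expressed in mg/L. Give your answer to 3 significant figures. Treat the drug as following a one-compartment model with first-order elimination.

C₀ per dose = Dose / Vd = 1190 / 375 = 3.173 mg/L
k = ln2 / t½ = 0.693147 / 32.9 = 0.02107 h⁻¹
Fraction remaining after one interval: r = e^(−kτ) = e^(−0.02107 × 21.7) = 0.6330
Before dose 4, 3 doses have been given (aged 1τ, 2τ, 3τ).
C_trough = C₀ × (r + r² + … + r^3) = C₀ × r(1−r^3)/(1−r)
        = 3.173 × 0.6330 × (1 − 0.2536) / (1 − 0.6330) = 4.085 mg/L

4.09 mg/L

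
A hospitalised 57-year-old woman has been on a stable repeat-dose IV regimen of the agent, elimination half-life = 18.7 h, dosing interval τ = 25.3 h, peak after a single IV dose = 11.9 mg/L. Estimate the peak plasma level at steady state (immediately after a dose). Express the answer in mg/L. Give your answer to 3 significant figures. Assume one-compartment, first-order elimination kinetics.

19.6 mg/L

k = ln2 / t½ = 0.693147 / 18.7 = 0.03707 h⁻¹
e^(−kτ) = e^(−0.03707 × 25.3) = 0.3915
Accumulation ratio R = 1 / (1 − e^(−kτ)) = 1 / (1 − 0.3915) = 1.643
Steady-state peak = C₀ × R = 11.9 × 1.643 = 19.55 mg/L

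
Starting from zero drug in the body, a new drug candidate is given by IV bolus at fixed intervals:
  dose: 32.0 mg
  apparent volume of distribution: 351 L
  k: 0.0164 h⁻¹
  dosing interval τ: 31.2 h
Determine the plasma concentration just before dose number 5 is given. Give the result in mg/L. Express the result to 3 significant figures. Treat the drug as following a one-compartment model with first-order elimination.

0.119 mg/L

C₀ per dose = Dose / Vd = 32.0 / 351 = 0.09117 mg/L
Fraction remaining after one interval: r = e^(−kτ) = e^(−0.01640 × 31.2) = 0.5995
Before dose 5, 4 doses have been given (aged 1τ, 2τ, 3τ, 4τ).
C_trough = C₀ × (r + r² + … + r^4) = C₀ × r(1−r^4)/(1−r)
        = 0.09117 × 0.5995 × (1 − 0.1292) / (1 − 0.5995) = 0.1188 mg/L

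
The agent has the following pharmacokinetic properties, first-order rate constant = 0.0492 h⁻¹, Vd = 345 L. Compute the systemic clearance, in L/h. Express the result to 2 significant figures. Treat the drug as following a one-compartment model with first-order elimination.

CL = k × Vd = 0.0492 × 345 = 16.97 L/h

17 L/h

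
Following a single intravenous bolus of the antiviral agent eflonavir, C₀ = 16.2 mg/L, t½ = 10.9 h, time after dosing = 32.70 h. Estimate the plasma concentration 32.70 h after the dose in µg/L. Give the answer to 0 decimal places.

2025 µg/L

k = ln2 / t½ = 0.693147 / 10.9 = 0.06359 h⁻¹
t / t½ = 32.70 / 10.9 = 3 half-lives
C = C₀ × (1/2)^3 = 16.20 × 0.1250 = 2.025 mg/L
Convert: 2.025 mg/L × 1000 = 2025 µg/L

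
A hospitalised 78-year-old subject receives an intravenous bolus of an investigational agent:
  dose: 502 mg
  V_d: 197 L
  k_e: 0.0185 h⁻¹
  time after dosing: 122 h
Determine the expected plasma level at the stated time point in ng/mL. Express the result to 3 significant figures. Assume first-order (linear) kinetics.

C₀ = Dose / Vd = 502.0 / 197 = 2.548 mg/L
C = C₀ · e^(−k·t) = 2.548 × e^(−0.01850 × 122)
  = 2.548 × 0.1047 = 0.2668 mg/L
Convert: 0.2668 mg/L × 1000 = 266.8 ng/mL

267 ng/mL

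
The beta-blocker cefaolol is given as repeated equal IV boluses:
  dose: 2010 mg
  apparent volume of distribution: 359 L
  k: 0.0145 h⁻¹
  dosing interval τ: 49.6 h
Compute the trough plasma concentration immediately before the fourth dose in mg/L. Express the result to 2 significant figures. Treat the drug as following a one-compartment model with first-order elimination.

C₀ per dose = Dose / Vd = 2010 / 359 = 5.599 mg/L
Fraction remaining after one interval: r = e^(−kτ) = e^(−0.01450 × 49.6) = 0.4871
Before dose 4, 3 doses have been given (aged 1τ, 2τ, 3τ).
C_trough = C₀ × (r + r² + … + r^3) = C₀ × r(1−r^3)/(1−r)
        = 5.599 × 0.4871 × (1 − 0.1156) / (1 − 0.4871) = 4.703 mg/L

4.7 mg/L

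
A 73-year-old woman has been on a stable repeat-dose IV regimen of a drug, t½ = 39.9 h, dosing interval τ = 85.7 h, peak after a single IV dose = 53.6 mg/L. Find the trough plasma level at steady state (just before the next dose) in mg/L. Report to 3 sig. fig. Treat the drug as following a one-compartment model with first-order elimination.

15.6 mg/L

k = ln2 / t½ = 0.693147 / 39.9 = 0.01737 h⁻¹
e^(−kτ) = e^(−0.01737 × 85.7) = 0.2257
Accumulation ratio R = 1 / (1 − e^(−kτ)) = 1 / (1 − 0.2257) = 1.291
Steady-state trough = C₀ × R × e^(−kτ) = 53.6 × 1.291 × 0.2257 = 15.62 mg/L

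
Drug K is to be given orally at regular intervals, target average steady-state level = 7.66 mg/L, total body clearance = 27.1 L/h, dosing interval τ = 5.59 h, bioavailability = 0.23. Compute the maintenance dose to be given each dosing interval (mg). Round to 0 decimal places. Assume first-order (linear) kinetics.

At steady state, F × (Dose/τ) = Css × CL.
Dose = Css × CL × τ / F = 7.66 × 27.10 × 5.59 / 0.23 = 5045 mg

5045 mg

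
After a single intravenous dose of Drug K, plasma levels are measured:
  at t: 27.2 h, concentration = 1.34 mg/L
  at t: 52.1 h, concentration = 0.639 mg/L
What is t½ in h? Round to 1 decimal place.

k = ln(C₁/C₂) / (t₂ − t₁) = ln(1.34/0.639) / (52.1 − 27.2)
  = 0.7405 / 24.90 = 0.02974 h⁻¹
t½ = ln2 / k = 0.693147 / 0.02974 = 23.31 h

23.3 h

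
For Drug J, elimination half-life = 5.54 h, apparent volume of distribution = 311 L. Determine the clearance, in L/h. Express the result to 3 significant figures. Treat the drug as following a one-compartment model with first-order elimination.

k = ln2 / t½ = 0.693147 / 5.54 = 0.1251 h⁻¹
CL = k × Vd = 0.1251 × 311 = 38.91 L/h

38.9 L/h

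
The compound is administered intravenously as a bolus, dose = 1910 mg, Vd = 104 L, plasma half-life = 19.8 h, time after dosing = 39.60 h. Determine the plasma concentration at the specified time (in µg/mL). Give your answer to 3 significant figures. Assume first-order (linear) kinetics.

C₀ = Dose / Vd = 1910 / 104 = 18.37 mg/L
k = ln2 / t½ = 0.693147 / 19.8 = 0.03501 h⁻¹
t / t½ = 39.60 / 19.8 = 2 half-lives
C = C₀ × (1/2)^2 = 18.37 × 0.2500 = 4.593 mg/L
(4.593 mg/L = 4.593 µg/mL)

4.59 µg/mL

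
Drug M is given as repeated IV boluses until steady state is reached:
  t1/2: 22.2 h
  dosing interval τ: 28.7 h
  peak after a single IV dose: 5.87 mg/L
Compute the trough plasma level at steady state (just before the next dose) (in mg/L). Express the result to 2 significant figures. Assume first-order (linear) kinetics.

k = ln2 / t½ = 0.693147 / 22.2 = 0.03122 h⁻¹
e^(−kτ) = e^(−0.03122 × 28.7) = 0.4082
Accumulation ratio R = 1 / (1 − e^(−kτ)) = 1 / (1 − 0.4082) = 1.690
Steady-state trough = C₀ × R × e^(−kτ) = 5.87 × 1.690 × 0.4082 = 4.049 mg/L

4.0 mg/L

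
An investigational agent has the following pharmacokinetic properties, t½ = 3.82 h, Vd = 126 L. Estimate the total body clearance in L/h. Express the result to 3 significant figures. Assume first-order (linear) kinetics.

22.9 L/h

k = ln2 / t½ = 0.693147 / 3.82 = 0.1815 h⁻¹
CL = k × Vd = 0.1815 × 126 = 22.87 L/h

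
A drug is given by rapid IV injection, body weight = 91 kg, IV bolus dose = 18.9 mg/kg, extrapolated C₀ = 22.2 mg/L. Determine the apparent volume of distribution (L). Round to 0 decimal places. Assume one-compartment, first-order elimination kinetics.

Dose = 18.9 × 91 = 1720 mg
Vd = Dose / C₀ = 1720 / 22.2 = 77.48 L

77 L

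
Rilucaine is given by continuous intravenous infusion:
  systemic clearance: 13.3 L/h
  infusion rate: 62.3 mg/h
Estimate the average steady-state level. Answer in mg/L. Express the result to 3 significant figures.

At steady state Css = R₀ / CL = 62.3 / 13.30 = 4.684 mg/L

4.68 mg/L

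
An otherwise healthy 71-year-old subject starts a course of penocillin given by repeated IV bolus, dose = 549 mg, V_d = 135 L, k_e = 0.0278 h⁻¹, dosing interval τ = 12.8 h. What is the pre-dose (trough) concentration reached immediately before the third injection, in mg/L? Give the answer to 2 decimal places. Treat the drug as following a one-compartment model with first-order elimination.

4.85 mg/L

C₀ per dose = Dose / Vd = 549 / 135 = 4.067 mg/L
Fraction remaining after one interval: r = e^(−kτ) = e^(−0.02780 × 12.8) = 0.7006
Before dose 3, 2 doses have been given (aged 1τ, 2τ).
C_trough = C₀ × (r + r²) = 4.067 × (0.7006 + 0.4908) = 4.845 mg/L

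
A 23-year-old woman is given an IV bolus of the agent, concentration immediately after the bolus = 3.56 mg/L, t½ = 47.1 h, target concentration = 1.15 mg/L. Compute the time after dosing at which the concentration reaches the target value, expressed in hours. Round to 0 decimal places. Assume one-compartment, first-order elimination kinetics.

77 h

k = ln2 / t½ = 0.693147 / 47.1 = 0.01472 h⁻¹
t = ln(C₀ / C) / k = ln(3.560 / 1.15) / 0.01472
  = ln(3.096) / 0.01472 = 1.130 / 0.01472 = 76.77 h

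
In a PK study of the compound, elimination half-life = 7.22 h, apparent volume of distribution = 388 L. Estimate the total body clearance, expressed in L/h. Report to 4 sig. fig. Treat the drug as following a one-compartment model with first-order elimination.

37.25 L/h

k = ln2 / t½ = 0.693147 / 7.22 = 0.09600 h⁻¹
CL = k × Vd = 0.09600 × 388 = 37.25 L/h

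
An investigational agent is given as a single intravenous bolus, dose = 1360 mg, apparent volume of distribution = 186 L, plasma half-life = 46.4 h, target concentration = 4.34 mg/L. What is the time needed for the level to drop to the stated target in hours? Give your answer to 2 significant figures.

35 h

C₀ = Dose / Vd = 1360 / 186 = 7.312 mg/L
k = ln2 / t½ = 0.693147 / 46.4 = 0.01494 h⁻¹
t = ln(C₀ / C) / k = ln(7.312 / 4.34) / 0.01494
  = ln(1.685) / 0.01494 = 0.5218 / 0.01494 = 34.93 h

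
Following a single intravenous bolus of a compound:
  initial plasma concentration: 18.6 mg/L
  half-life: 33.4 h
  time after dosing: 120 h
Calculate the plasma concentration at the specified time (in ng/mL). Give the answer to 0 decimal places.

1542 ng/mL

k = ln2 / t½ = 0.693147 / 33.4 = 0.02075 h⁻¹
C = C₀ · e^(−k·t) = 18.60 × e^(−0.02075 × 120)
  = 18.60 × 0.08291 = 1.542 mg/L
Convert: 1.542 mg/L × 1000 = 1542 ng/mL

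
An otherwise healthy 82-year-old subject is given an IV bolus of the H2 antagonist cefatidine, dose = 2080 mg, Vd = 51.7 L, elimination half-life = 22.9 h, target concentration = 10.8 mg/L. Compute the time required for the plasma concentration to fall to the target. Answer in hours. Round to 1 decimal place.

C₀ = Dose / Vd = 2080 / 51.7 = 40.23 mg/L
k = ln2 / t½ = 0.693147 / 22.9 = 0.03027 h⁻¹
t = ln(C₀ / C) / k = ln(40.23 / 10.8) / 0.03027
  = ln(3.725) / 0.03027 = 1.315 / 0.03027 = 43.44 h

43.4 h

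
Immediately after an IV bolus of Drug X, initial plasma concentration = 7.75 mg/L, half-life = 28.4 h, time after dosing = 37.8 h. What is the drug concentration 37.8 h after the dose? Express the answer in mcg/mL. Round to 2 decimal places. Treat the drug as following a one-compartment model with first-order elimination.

k = ln2 / t½ = 0.693147 / 28.4 = 0.02441 h⁻¹
C = C₀ · e^(−k·t) = 7.750 × e^(−0.02441 × 37.8)
  = 7.750 × 0.3974 = 3.080 mg/L
(3.080 mg/L = 3.080 mcg/mL)

3.08 mcg/mL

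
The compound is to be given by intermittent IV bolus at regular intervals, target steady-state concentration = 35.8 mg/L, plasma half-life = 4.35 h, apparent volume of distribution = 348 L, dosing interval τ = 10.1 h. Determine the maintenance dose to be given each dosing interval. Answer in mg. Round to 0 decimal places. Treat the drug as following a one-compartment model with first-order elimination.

k = ln2 / t½ = 0.693147 / 4.35 = 0.1593 h⁻¹
CL = k × Vd = 0.1593 × 348 = 55.44 L/h
At steady state, Dose/τ = Css × CL.
Dose = Css × CL × τ = 35.8 × 55.44 × 10.1 = 20050 mg

20050 mg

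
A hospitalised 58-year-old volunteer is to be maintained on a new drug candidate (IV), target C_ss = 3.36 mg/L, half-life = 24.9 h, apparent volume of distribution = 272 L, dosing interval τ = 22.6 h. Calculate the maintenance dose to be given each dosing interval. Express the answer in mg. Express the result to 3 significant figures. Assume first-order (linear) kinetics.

575 mg

k = ln2 / t½ = 0.693147 / 24.9 = 0.02784 h⁻¹
CL = k × Vd = 0.02784 × 272 = 7.572 L/h
At steady state, Dose/τ = Css × CL.
Dose = Css × CL × τ = 3.36 × 7.572 × 22.6 = 575.0 mg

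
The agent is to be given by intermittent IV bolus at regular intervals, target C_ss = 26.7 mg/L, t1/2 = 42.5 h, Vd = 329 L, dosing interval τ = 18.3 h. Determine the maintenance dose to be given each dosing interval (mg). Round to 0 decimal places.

k = ln2 / t½ = 0.693147 / 42.5 = 0.01631 h⁻¹
CL = k × Vd = 0.01631 × 329 = 5.366 L/h
At steady state, Dose/τ = Css × CL.
Dose = Css × CL × τ = 26.7 × 5.366 × 18.3 = 2622 mg

2622 mg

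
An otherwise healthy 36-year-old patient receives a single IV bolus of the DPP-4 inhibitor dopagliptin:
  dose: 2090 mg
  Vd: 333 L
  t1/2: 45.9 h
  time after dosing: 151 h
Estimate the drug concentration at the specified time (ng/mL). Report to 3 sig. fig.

C₀ = Dose / Vd = 2090 / 333 = 6.276 mg/L
k = ln2 / t½ = 0.693147 / 45.9 = 0.01510 h⁻¹
C = C₀ · e^(−k·t) = 6.276 × e^(−0.01510 × 151)
  = 6.276 × 0.1023 = 0.6420 mg/L
Convert: 0.6420 mg/L × 1000 = 642.0 ng/mL

642 ng/mL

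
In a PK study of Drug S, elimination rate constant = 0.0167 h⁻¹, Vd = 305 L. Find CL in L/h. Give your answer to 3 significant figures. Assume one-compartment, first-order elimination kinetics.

5.09 L/h

CL = k × Vd = 0.0167 × 305 = 5.094 L/h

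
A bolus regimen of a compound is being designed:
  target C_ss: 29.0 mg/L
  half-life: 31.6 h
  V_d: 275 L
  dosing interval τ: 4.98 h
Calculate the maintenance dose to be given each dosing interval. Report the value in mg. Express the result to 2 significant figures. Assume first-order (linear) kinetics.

k = ln2 / t½ = 0.693147 / 31.6 = 0.02194 h⁻¹
CL = k × Vd = 0.02194 × 275 = 6.034 L/h
At steady state, Dose/τ = Css × CL.
Dose = Css × CL × τ = 29.0 × 6.034 × 4.98 = 871.4 mg

870 mg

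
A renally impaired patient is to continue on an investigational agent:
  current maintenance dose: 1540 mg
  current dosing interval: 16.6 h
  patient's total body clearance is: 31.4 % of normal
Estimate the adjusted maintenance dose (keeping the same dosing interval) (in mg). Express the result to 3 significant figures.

484 mg

To keep the same average steady-state level, dosing rate must scale with clearance.
CL ratio = 31.4 / 100 = 0.3140
New dose (same interval) = 1540 × 0.3140 = 483.6 mg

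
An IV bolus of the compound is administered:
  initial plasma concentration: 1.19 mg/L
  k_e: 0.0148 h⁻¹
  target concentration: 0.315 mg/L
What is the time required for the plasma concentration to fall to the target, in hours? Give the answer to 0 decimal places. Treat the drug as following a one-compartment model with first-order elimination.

t = ln(C₀ / C) / k = ln(1.190 / 0.315) / 0.01480
  = ln(3.778) / 0.01480 = 1.329 / 0.01480 = 89.80 h

90 h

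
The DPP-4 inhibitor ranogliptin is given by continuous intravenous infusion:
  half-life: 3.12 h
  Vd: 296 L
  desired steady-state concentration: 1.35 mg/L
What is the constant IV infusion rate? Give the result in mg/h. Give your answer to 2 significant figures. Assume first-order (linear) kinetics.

89 mg/h

k = ln2 / t½ = 0.693147 / 3.12 = 0.2222 h⁻¹
CL = k × Vd = 0.2222 × 296 = 65.77 L/h
At steady state, infusion rate R₀ = Css × CL = 1.35 × 65.77 = 88.79 mg/h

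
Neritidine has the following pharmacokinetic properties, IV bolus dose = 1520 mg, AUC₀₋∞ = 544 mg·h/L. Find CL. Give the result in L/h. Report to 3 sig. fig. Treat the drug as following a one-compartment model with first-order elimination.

CL = Dose / AUC = 1520 / 544 = 2.794 L/h

2.79 L/h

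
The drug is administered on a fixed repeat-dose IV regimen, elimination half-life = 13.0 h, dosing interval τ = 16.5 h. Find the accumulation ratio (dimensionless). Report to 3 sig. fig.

k = ln2 / t½ = 0.693147 / 13.0 = 0.05332 h⁻¹
e^(−kτ) = e^(−0.05332 × 16.5) = 0.4149
Accumulation ratio R = 1 / (1 − e^(−kτ)) = 1 / (1 − 0.4149) = 1.709

1.71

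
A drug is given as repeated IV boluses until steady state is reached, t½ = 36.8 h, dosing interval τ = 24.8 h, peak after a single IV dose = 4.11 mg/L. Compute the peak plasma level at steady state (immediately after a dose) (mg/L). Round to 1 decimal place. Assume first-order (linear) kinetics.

k = ln2 / t½ = 0.693147 / 36.8 = 0.01884 h⁻¹
e^(−kτ) = e^(−0.01884 × 24.8) = 0.6267
Accumulation ratio R = 1 / (1 − e^(−kτ)) = 1 / (1 − 0.6267) = 2.679
Steady-state peak = C₀ × R = 4.11 × 2.679 = 11.01 mg/L

11.0 mg/L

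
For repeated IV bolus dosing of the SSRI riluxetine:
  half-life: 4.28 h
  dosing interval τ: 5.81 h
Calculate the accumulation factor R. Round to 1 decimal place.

1.6

k = ln2 / t½ = 0.693147 / 4.28 = 0.1620 h⁻¹
e^(−kτ) = e^(−0.1620 × 5.81) = 0.3902
Accumulation ratio R = 1 / (1 − e^(−kτ)) = 1 / (1 − 0.3902) = 1.640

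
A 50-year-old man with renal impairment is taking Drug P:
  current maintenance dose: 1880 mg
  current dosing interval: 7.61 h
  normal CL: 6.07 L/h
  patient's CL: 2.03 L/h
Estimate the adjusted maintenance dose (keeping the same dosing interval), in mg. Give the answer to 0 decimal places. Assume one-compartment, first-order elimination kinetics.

629 mg

To keep the same average steady-state level, dosing rate must scale with clearance.
CL ratio = 2.03 / 6.07 = 0.3344
New dose (same interval) = 1880 × 0.3344 = 628.7 mg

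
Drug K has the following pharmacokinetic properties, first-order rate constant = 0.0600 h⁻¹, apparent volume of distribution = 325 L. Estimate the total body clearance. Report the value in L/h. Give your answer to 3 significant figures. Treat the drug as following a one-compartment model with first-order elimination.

19.5 L/h

CL = k × Vd = 0.0600 × 325 = 19.50 L/h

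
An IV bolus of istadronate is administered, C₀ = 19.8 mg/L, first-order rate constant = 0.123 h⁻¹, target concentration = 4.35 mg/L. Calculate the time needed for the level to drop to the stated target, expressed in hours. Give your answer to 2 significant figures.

12 h

t = ln(C₀ / C) / k = ln(19.80 / 4.35) / 0.1230
  = ln(4.552) / 0.1230 = 1.516 / 0.1230 = 12.33 h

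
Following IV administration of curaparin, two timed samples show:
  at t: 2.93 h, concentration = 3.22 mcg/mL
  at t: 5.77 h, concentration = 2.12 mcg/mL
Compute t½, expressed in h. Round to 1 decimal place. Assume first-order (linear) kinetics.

k = ln(C₁/C₂) / (t₂ − t₁) = ln(3.22/2.12) / (5.77 − 2.93)
  = 0.4180 / 2.840 = 0.1472 h⁻¹
t½ = ln2 / k = 0.693147 / 0.1472 = 4.709 h

4.7 h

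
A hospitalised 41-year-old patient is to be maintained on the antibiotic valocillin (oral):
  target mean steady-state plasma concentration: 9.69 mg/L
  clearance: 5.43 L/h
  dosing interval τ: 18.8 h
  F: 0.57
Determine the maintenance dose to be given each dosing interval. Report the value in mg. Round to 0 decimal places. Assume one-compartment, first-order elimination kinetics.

At steady state, F × (Dose/τ) = Css × CL.
Dose = Css × CL × τ / F = 9.69 × 5.430 × 18.8 / 0.57 = 1735 mg

1735 mg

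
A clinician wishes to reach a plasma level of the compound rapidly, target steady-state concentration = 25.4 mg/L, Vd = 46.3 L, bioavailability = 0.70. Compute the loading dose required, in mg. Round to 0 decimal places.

1680 mg

LD = Css × Vd / F = 25.4 × 46.3 / 0.70 = 1680 mg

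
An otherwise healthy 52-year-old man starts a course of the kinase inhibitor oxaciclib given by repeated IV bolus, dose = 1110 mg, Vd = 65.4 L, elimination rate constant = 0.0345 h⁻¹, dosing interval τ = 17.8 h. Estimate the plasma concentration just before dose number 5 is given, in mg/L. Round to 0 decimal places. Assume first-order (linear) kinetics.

C₀ per dose = Dose / Vd = 1110 / 65.4 = 16.97 mg/L
Fraction remaining after one interval: r = e^(−kτ) = e^(−0.03450 × 17.8) = 0.5411
Before dose 5, 4 doses have been given (aged 1τ, 2τ, 3τ, 4τ).
C_trough = C₀ × (r + r² + … + r^4) = C₀ × r(1−r^4)/(1−r)
        = 16.97 × 0.5411 × (1 − 0.08573) / (1 − 0.5411) = 18.29 mg/L

18 mg/L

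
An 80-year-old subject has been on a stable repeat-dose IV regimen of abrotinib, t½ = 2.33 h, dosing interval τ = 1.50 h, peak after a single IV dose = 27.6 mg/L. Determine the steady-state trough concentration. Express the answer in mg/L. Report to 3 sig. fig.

49.1 mg/L

k = ln2 / t½ = 0.693147 / 2.33 = 0.2975 h⁻¹
e^(−kτ) = e^(−0.2975 × 1.50) = 0.6400
Accumulation ratio R = 1 / (1 − e^(−kτ)) = 1 / (1 − 0.6400) = 2.778
Steady-state trough = C₀ × R × e^(−kτ) = 27.6 × 2.778 × 0.6400 = 49.07 mg/L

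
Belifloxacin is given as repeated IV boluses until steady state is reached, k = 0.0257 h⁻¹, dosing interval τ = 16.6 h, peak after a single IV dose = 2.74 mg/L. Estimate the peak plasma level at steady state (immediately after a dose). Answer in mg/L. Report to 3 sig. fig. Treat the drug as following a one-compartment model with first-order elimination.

7.89 mg/L

e^(−kτ) = e^(−0.02570 × 16.6) = 0.6527
Accumulation ratio R = 1 / (1 − e^(−kτ)) = 1 / (1 − 0.6527) = 2.879
Steady-state peak = C₀ × R = 2.74 × 2.879 = 7.888 mg/L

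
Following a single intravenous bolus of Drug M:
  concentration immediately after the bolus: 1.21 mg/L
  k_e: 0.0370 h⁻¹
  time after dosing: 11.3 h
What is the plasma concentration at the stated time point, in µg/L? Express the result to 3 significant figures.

C = C₀ · e^(−k·t) = 1.210 × e^(−0.03700 × 11.3)
  = 1.210 × 0.6583 = 0.7965 mg/L
Convert: 0.7965 mg/L × 1000 = 796.5 µg/L

797 µg/L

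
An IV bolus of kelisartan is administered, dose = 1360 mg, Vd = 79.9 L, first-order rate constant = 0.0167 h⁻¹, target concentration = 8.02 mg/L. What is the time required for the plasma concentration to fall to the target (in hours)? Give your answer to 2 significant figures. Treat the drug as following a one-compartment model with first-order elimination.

C₀ = Dose / Vd = 1360 / 79.9 = 17.02 mg/L
t = ln(C₀ / C) / k = ln(17.02 / 8.02) / 0.01670
  = ln(2.122) / 0.01670 = 0.7524 / 0.01670 = 45.05 h

45 h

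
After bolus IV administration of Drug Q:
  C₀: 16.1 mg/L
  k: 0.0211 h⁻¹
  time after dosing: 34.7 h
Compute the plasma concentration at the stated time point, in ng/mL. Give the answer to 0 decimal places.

7742 ng/mL

C = C₀ · e^(−k·t) = 16.10 × e^(−0.02110 × 34.7)
  = 16.10 × 0.4809 = 7.742 mg/L
Convert: 7.742 mg/L × 1000 = 7742 ng/mL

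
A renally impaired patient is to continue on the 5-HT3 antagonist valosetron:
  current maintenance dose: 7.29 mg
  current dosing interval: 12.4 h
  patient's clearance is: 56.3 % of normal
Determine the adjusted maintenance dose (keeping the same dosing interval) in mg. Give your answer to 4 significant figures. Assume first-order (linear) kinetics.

To keep the same average steady-state level, dosing rate must scale with clearance.
CL ratio = 56.3 / 100 = 0.5630
New dose (same interval) = 7.29 × 0.5630 = 4.104 mg

4.104 mg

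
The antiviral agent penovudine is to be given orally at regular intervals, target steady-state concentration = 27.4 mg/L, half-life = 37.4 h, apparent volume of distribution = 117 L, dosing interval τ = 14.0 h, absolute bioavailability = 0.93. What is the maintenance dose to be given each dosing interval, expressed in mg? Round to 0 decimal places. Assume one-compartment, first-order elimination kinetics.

k = ln2 / t½ = 0.693147 / 37.4 = 0.01853 h⁻¹
CL = k × Vd = 0.01853 × 117 = 2.168 L/h
At steady state, F × (Dose/τ) = Css × CL.
Dose = Css × CL × τ / F = 27.4 × 2.168 × 14.0 / 0.93 = 894.2 mg

894 mg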